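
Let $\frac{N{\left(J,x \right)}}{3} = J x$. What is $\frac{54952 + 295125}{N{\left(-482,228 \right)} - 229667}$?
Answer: $- \frac{350077}{559355} \approx -0.62586$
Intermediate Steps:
$N{\left(J,x \right)} = 3 J x$
$\frac{54952 + 295125}{N{\left(-482,228 \right)} - 229667} = \frac{54952 + 295125}{3 \left(-482\right) 228 - 229667} = \frac{350077}{-329688 - 229667} = \frac{350077}{-559355} = 350077 \left(- \frac{1}{559355}\right) = - \frac{350077}{559355}$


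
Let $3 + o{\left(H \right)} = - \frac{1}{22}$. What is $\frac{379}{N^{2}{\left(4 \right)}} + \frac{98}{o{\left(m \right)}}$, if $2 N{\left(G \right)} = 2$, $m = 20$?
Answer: $\frac{23237}{67} \approx 346.82$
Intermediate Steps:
$N{\left(G \right)} = 1$ ($N{\left(G \right)} = \frac{1}{2} \cdot 2 = 1$)
$o{\left(H \right)} = - \frac{67}{22}$ ($o{\left(H \right)} = -3 - \frac{1}{22} = - \frac{67}{22}$)
$\frac{379}{N^{2}{\left(4 \right)}} + \frac{98}{o{\left(m \right)}} = \frac{379}{1^{2}} + \frac{98}{- \frac{67}{22}} = \frac{379}{1} + 98 \left(- \frac{22}{67}\right) = 379 \cdot 1 - \frac{2156}{67} = 379 - \frac{2156}{67} = \frac{23237}{67}$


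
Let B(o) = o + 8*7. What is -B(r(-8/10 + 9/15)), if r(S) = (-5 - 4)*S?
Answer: -289/5 ≈ -57.800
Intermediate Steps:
r(S) = -9*S
B(o) = 56 + o (B(o) = o + 56 = 56 + o)
-B(r(-8/10 + 9/15)) = -(56 - 9*(-8/10 + 9/15)) = -(56 - 9*(-8*⅒ + 9*(1/15))) = -(56 - 9*(-⅘ + ⅗)) = -(56 - 9*(-⅕)) = -(56 + 9/5) = -1*289/5 = -289/5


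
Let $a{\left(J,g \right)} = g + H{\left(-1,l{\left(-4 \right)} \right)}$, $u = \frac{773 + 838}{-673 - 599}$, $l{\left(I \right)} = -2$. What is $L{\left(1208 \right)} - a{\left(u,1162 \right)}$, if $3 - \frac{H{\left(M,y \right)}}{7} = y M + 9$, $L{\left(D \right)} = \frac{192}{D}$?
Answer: $- \frac{166982}{151} \approx -1105.8$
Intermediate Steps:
$H{\left(M,y \right)} = -42 - 7 M y$ ($H{\left(M,y \right)} = 21 - 7 \left(y M + 9\right) = 21 - 7 \left(M y + 9\right) = 21 - 7 \left(9 + M y\right) = 21 - \left(63 + 7 M y\right) = -42 - 7 M y$)
$u = - \frac{537}{424}$ ($u = \frac{1611}{-1272} = 1611 \left(- \frac{1}{1272}\right) = - \frac{537}{424} \approx -1.2665$)
$a{\left(J,g \right)} = -56 + g$ ($a{\left(J,g \right)} = g - \left(42 - -14\right) = g - 56 = -56 + g$)
$L{\left(1208 \right)} - a{\left(u,1162 \right)} = \frac{192}{1208} - \left(-56 + 1162\right) = 192 \cdot \frac{1}{1208} - 1106 = \frac{24}{151} - 1106 = - \frac{166982}{151}$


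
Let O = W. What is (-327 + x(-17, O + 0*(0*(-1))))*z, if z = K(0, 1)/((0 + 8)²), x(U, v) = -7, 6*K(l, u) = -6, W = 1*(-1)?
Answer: 167/32 ≈ 5.2188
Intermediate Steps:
W = -1
O = -1
K(l, u) = -1 (K(l, u) = (⅙)*(-6) = -1)
z = -1/64 (z = -1/((0 + 8)²) = -1/(8²) = -1/64 ≈ -0.015625)
(-327 + x(-17, O + 0*(0*(-1))))*z = (-327 - 7)*(-1/64) = -334*(-1/64) = 167/32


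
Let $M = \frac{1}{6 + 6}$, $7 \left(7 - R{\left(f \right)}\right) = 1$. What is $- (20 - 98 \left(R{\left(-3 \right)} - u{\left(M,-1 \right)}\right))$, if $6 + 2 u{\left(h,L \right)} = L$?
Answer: $995$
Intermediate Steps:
$R{\left(f \right)} = \frac{48}{7}$ ($R{\left(f \right)} = 7 - \frac{1}{7} = \frac{48}{7}$)
$M = \frac{1}{12} \approx 0.083333$
$u{\left(h,L \right)} = -3 + \frac{L}{2}$
$- (20 - 98 \left(R{\left(-3 \right)} - u{\left(M,-1 \right)}\right)) = - (20 - 98 \left(\frac{48}{7} - \left(-3 + \frac{1}{2} \left(-1\right)\right)\right)) = - (20 - 98 \left(\frac{48}{7} - \left(-3 - \frac{1}{2}\right)\right)) = - (20 - 98 \left(\frac{48}{7} - - \frac{7}{2}\right)) = - (20 - 98 \left(\frac{48}{7} + \frac{7}{2}\right)) = - (20 - 1015) = \left(-1\right) \left(-995\right) = 995$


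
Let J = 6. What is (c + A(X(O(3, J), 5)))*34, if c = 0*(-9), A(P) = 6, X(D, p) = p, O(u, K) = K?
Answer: 204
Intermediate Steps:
c = 0
(c + A(X(O(3, J), 5)))*34 = (0 + 6)*34 = 6*34 = 204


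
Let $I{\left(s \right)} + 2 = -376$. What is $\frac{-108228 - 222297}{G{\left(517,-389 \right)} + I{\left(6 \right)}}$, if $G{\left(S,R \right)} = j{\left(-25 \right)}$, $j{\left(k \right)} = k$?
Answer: $\frac{25425}{31} \approx 820.16$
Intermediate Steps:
$G{\left(S,R \right)} = -25$
$I{\left(s \right)} = -378$ ($I{\left(s \right)} = -2 - 376 = -378$)
$\frac{-108228 - 222297}{G{\left(517,-389 \right)} + I{\left(6 \right)}} = \frac{-108228 - 222297}{-25 - 378} = - \frac{330525}{-403} = \left(-330525\right) \left(- \frac{1}{403}\right) = \frac{25425}{31}$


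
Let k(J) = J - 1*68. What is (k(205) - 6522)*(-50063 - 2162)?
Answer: 333456625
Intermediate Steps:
k(J) = -68 + J (k(J) = J - 68 = -68 + J)
(k(205) - 6522)*(-50063 - 2162) = ((-68 + 205) - 6522)*(-50063 - 2162) = (137 - 6522)*(-52225) = -6385*(-52225) = 333456625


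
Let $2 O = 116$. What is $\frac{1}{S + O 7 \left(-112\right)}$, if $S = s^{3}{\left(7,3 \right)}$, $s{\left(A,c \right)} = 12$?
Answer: $- \frac{1}{43744} \approx -2.286 \cdot 10^{-5}$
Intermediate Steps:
$O = 58$ ($O = \frac{1}{2} \cdot 116 = 58$)
$S = 1728$ ($S = 12^{3} = 1728$)
$\frac{1}{S + O 7 \left(-112\right)} = \frac{1}{1728 + 58 \cdot 7 \left(-112\right)} = \frac{1}{1728 + 406 \left(-112\right)} = \frac{1}{1728 - 45472} = \frac{1}{-43744} = - \frac{1}{43744}$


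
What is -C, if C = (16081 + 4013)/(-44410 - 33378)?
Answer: 10047/38894 ≈ 0.25832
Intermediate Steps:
C = -10047/38894 (C = 20094/(-77788) = 20094*(-1/77788) = -10047/38894 ≈ -0.25832)
-C = -1*(-10047/38894) = 10047/38894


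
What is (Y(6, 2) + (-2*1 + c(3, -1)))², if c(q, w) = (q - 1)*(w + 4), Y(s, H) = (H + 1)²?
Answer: 169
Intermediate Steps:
Y(s, H) = (1 + H)²
c(q, w) = (-1 + q)*(4 + w)
(Y(6, 2) + (-2*1 + c(3, -1)))² = ((1 + 2)² + (-2*1 + (-4 - 1*(-1) + 4*3 + 3*(-1))))² = (3² + (-2 + (-4 + 1 + 12 - 3)))² = (9 + (-2 + 6))² = (9 + 4)² = 13² = 169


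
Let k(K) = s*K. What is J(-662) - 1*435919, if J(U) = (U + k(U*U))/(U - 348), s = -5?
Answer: -219043154/505 ≈ -4.3375e+5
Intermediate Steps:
k(K) = -5*K
J(U) = (U - 5*U²)/(-348 + U) (J(U) = (U - 5*U*U)/(U - 348) = (U - 5*U²)/(-348 + U))
J(-662) - 1*435919 = -662*(1 - 5*(-662))/(-348 - 662) - 1*435919 = -662*(1 + 3310)/(-1010) - 435919 = -662*(-1/1010)*3311 - 435919 = 1095941/505 - 435919 = -219043154/505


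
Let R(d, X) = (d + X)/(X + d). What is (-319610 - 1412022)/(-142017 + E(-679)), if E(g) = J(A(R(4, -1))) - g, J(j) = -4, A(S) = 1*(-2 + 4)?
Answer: 865816/70671 ≈ 12.251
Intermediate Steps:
R(d, X) = 1 (R(d, X) = (X + d)/(X + d) = 1)
A(S) = 2 (A(S) = 1*2 = 2)
E(g) = -4 - g
(-319610 - 1412022)/(-142017 + E(-679)) = (-319610 - 1412022)/(-142017 + (-4 - 1*(-679))) = -1731632/(-142017 + (-4 + 679)) = -1731632/(-142017 + 675) = -1731632/(-141342) = -1731632*(-1/141342) = 865816/70671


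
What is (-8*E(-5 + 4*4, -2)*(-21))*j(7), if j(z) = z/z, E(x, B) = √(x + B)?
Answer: 504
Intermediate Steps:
E(x, B) = √(B + x)
j(z) = 1
(-8*E(-5 + 4*4, -2)*(-21))*j(7) = (-8*√(-2 + (-5 + 4*4))*(-21))*1 = (-8*√(-2 + (-5 + 16))*(-21))*1 = (-8*√(-2 + 11)*(-21))*1 = (-8*√9*(-21))*1 = (-8*3*(-21))*1 = -24*(-21)*1 = 504*1 = 504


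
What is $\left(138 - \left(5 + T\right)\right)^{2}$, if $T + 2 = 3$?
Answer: $17424$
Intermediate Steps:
$T = 1$ ($T = -2 + 3 = 1$)
$\left(138 - \left(5 + T\right)\right)^{2} = \left(138 - \left(5 + 1\right)\right)^{2} = \left(138 - 6\right)^{2} = 132^{2} = 17424$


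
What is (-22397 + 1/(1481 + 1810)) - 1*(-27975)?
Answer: 18357199/3291 ≈ 5578.0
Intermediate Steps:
(-22397 + 1/(1481 + 1810)) - 1*(-27975) = (-22397 + 1/3291) + 27975 = -73708526/3291 + 27975 = 18357199/3291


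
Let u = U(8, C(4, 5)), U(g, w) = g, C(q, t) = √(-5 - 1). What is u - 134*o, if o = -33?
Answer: 4430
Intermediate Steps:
C(q, t) = I*√6 (C(q, t) = √(-6) = I*√6)
u = 8
u - 134*o = 8 - 134*(-33) = 8 + 4422 = 4430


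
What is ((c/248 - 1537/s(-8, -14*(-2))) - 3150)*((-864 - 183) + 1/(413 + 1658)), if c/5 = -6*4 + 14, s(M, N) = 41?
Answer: 8785128767892/2632241 ≈ 3.3375e+6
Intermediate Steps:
c = -50 (c = 5*(-6*4 + 14) = 5*(-24 + 14) = 5*(-10) = -50)
((c/248 - 1537/s(-8, -14*(-2))) - 3150)*((-864 - 183) + 1/(413 + 1658)) = ((-50/248 - 1537/41) - 3150)*((-864 - 183) + 1/(413 + 1658)) = ((-50*1/248 - 1537*1/41) - 3150)*(-1047 + 1/2071) = ((-25/124 - 1537/41) - 3150)*(-1047 + 1/2071) = (-191613/5084 - 3150)*(-2168336/2071) = -16206213/5084*(-2168336/2071) = 8785128767892/2632241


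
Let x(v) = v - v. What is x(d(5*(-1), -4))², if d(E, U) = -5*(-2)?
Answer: 0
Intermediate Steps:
d(E, U) = 10
x(v) = 0
x(d(5*(-1), -4))² = 0² = 0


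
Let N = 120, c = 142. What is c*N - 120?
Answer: 16920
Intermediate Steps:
c*N - 120 = 142*120 - 120 = 17040 - 120 = 16920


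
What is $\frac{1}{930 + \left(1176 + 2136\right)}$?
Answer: $\frac{1}{4242} \approx 0.00023574$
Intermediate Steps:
$\frac{1}{930 + \left(1176 + 2136\right)} = \frac{1}{930 + 3312} = \frac{1}{4242}$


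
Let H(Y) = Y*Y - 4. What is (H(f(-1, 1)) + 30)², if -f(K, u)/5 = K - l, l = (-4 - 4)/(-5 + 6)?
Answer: 1565001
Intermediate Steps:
l = -8 (l = -8/1 = -8*1 = -8)
f(K, u) = -40 - 5*K (f(K, u) = -5*(K - 1*(-8)) = -5*(K + 8) = -5*(8 + K) = -40 - 5*K)
H(Y) = -4 + Y² (H(Y) = Y² - 4 = -4 + Y²)
(H(f(-1, 1)) + 30)² = ((-4 + (-40 - 5*(-1))²) + 30)² = ((-4 + (-40 + 5)²) + 30)² = ((-4 + (-35)²) + 30)² = ((-4 + 1225) + 30)² = (1221 + 30)² = 1251² = 1565001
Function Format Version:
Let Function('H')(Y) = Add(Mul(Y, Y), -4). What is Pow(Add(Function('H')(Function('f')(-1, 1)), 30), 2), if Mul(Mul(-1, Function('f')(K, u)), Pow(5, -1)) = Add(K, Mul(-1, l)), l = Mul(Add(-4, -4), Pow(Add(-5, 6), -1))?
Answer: 1565001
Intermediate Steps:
l = -8 (l = Mul(-8, Pow(1, -1)) = Mul(-8, 1) = -8)
Function('f')(K, u) = Add(-40, Mul(-5, K)) (Function('f')(K, u) = Mul(-5, Add(K, Mul(-1, -8))) = Mul(-5, Add(K, 8)) = Mul(-5, Add(8, K)) = Add(-40, Mul(-5, K)))
Function('H')(Y) = Add(-4, Pow(Y, 2)) (Function('H')(Y) = Add(Pow(Y, 2), -4) = Add(-4, Pow(Y, 2)))
Pow(Add(Function('H')(Function('f')(-1, 1)), 30), 2) = Pow(Add(Add(-4, Pow(Add(-40, Mul(-5, -1)), 2)), 30), 2) = Pow(Add(Add(-4, Pow(Add(-40, 5), 2)), 30), 2) = Pow(Add(Add(-4, Pow(-35, 2)), 30), 2) = Pow(Add(Add(-4, 1225), 30), 2) = Pow(Add(1221, 30), 2) = Pow(1251, 2) = 1565001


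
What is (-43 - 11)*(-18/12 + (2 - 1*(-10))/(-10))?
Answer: 729/5 ≈ 145.80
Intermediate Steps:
(-43 - 11)*(-18/12 + (2 - 1*(-10))/(-10)) = -54*(-18*1/12 + (2 + 10)*(-⅒)) = -54*(-3/2 + 12*(-⅒)) = -54*(-3/2 - 6/5) = -54*(-27/10) = 729/5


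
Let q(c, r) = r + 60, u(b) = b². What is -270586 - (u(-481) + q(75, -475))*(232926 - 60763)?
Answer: -39760626784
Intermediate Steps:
q(c, r) = 60 + r
-270586 - (u(-481) + q(75, -475))*(232926 - 60763) = -270586 - ((-481)² + (60 - 475))*(232926 - 60763) = -270586 - (231361 - 415)*172163 = -270586 - 230946*172163 = -270586 - 1*39760356198 = -270586 - 39760356198 = -39760626784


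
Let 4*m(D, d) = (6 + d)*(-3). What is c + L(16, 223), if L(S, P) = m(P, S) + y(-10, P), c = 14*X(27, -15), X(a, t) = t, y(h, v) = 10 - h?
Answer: -413/2 ≈ -206.50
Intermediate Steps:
m(D, d) = -9/2 - 3*d/4 (m(D, d) = ((6 + d)*(-3))/4 = (-18 - 3*d)/4 = -9/2 - 3*d/4)
c = -210 (c = 14*(-15) = -210)
L(S, P) = 31/2 - 3*S/4 (L(S, P) = (-9/2 - 3*S/4) + (10 - 1*(-10)) = (-9/2 - 3*S/4) + (10 + 10) = (-9/2 - 3*S/4) + 20 = 31/2 - 3*S/4)
c + L(16, 223) = -210 + (31/2 - ¾*16) = -210 + (31/2 - 12) = -210 + 7/2 = -413/2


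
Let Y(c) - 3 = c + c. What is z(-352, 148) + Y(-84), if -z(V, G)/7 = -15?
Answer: -60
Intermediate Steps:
z(V, G) = 105 (z(V, G) = -7*(-15) = 105)
Y(c) = 3 + 2*c (Y(c) = 3 + (c + c) = 3 + 2*c)
z(-352, 148) + Y(-84) = 105 + (3 + 2*(-84)) = 105 + (3 - 168) = 105 - 165 = -60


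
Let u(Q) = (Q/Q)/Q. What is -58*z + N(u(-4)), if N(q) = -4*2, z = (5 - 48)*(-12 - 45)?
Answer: -142166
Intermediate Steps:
z = 2451 (z = -43*(-57) = 2451)
u(Q) = 1/Q
N(q) = -8
-58*z + N(u(-4)) = -58*2451 - 8 = -142158 - 8 = -142166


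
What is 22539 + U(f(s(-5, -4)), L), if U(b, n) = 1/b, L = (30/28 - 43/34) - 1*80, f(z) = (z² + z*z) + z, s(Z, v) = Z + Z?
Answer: 4282411/190 ≈ 22539.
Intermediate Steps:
s(Z, v) = 2*Z
f(z) = z + 2*z² (f(z) = (z² + z²) + z = 2*z² + z = z + 2*z²)
L = -9543/119 (L = (30*(1/28) - 43*1/34) - 80 = (15/14 - 43/34) - 80 = -23/119 - 80 = -9543/119 ≈ -80.193)
22539 + U(f(s(-5, -4)), L) = 22539 + 1/((2*(-5))*(1 + 2*(2*(-5)))) = 22539 + 1/(-10*(1 + 2*(-10))) = 22539 + 1/(-10*(1 - 20)) = 22539 + 1/(-10*(-19)) = 22539 + 1/190 = 4282411/190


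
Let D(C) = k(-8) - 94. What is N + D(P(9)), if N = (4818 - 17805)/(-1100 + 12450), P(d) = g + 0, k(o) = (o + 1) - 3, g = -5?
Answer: -1193387/11350 ≈ -105.14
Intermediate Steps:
k(o) = -2 + o (k(o) = (1 + o) - 3 = -2 + o)
P(d) = -5 (P(d) = -5 + 0 = -5)
D(C) = -104 (D(C) = (-2 - 8) - 94 = -10 - 94 = -104)
N = -12987/11350 ≈ -1.1442
N + D(P(9)) = -12987/11350 - 104 = -1193387/11350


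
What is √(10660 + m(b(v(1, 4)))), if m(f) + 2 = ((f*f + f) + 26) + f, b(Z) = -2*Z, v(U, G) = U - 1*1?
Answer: 2*√2671 ≈ 103.36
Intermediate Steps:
v(U, G) = -1 + U (v(U, G) = U - 1 = -1 + U)
m(f) = 24 + f² + 2*f (m(f) = -2 + (((f*f + f) + 26) + f) = -2 + (((f² + f) + 26) + f) = -2 + (((f + f²) + 26) + f) = -2 + ((26 + f + f²) + f) = -2 + (26 + f² + 2*f) = 24 + f² + 2*f)
√(10660 + m(b(v(1, 4)))) = √(10660 + (24 + (-2*(-1 + 1))² + 2*(-2*(-1 + 1)))) = √(10660 + (24 + (-2*0)² + 2*(-2*0))) = √(10660 + (24 + 0² + 2*0)) = √(10660 + (24 + 0 + 0)) = √(10660 + 24) = √10684 = 2*√2671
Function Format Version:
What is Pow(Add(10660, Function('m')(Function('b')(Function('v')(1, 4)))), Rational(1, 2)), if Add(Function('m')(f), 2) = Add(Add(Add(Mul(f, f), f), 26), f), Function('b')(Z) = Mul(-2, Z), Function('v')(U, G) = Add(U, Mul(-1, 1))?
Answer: Mul(2, Pow(2671, Rational(1, 2))) ≈ 103.36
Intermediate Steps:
Function('v')(U, G) = Add(-1, U) (Function('v')(U, G) = Add(U, -1) = Add(-1, U))
Function('m')(f) = Add(24, Pow(f, 2), Mul(2, f)) (Function('m')(f) = Add(-2, Add(Add(Add(Mul(f, f), f), 26), f)) = Add(-2, Add(Add(Add(Pow(f, 2), f), 26), f)) = Add(-2, Add(Add(Add(f, Pow(f, 2)), 26), f)) = Add(-2, Add(Add(26, f, Pow(f, 2)), f)) = Add(-2, Add(26, Pow(f, 2), Mul(2, f))) = Add(24, Pow(f, 2), Mul(2, f)))
Pow(Add(10660, Function('m')(Function('b')(Function('v')(1, 4)))), Rational(1, 2)) = Pow(Add(10660, Add(24, Pow(Mul(-2, Add(-1, 1)), 2), Mul(2, Mul(-2, Add(-1, 1))))), Rational(1, 2)) = Pow(Add(10660, Add(24, Pow(Mul(-2, 0), 2), Mul(2, Mul(-2, 0)))), Rational(1, 2)) = Pow(Add(10660, Add(24, Pow(0, 2), Mul(2, 0))), Rational(1, 2)) = Pow(Add(10660, Add(24, 0, 0)), Rational(1, 2)) = Pow(Add(10660, 24), Rational(1, 2)) = Pow(10684, Rational(1, 2)) = Mul(2, Pow(2671, Rational(1, 2)))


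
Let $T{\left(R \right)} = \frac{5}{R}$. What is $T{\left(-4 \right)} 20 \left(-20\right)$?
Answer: $500$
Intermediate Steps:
$T{\left(-4 \right)} 20 \left(-20\right) = \frac{5}{-4} \cdot 20 \left(-20\right) = 5 \left(- \frac{1}{4}\right) 20 \left(-20\right) = \left(- \frac{5}{4}\right) 20 \left(-20\right) = \left(-25\right) \left(-20\right) = 500$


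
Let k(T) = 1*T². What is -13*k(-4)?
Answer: -208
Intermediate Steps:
k(T) = T²
-13*k(-4) = -13*(-4)² = -13*16 = -208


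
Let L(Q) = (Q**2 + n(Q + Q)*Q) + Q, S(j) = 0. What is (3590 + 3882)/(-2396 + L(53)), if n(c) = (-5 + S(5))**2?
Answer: 7472/1791 ≈ 4.1720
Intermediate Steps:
n(c) = 25 (n(c) = (-5 + 0)**2 = (-5)**2 = 25)
L(Q) = Q**2 + 26*Q (L(Q) = (Q**2 + 25*Q) + Q = Q**2 + 26*Q)
(3590 + 3882)/(-2396 + L(53)) = (3590 + 3882)/(-2396 + 53*(26 + 53)) = 7472/(-2396 + 53*79) = 7472/(-2396 + 4187) = 7472/1791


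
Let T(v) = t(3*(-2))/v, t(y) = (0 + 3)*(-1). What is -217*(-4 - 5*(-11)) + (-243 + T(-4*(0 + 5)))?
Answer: -226197/20 ≈ -11310.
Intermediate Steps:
t(y) = -3 (t(y) = 3*(-1) = -3)
T(v) = -3/v
-217*(-4 - 5*(-11)) + (-243 + T(-4*(0 + 5))) = -217*(-4 - 5*(-11)) + (-243 - 3*(-1/(4*(0 + 5)))) = -217*(-4 + 55) + (-243 - 3/((-4*5))) = -217*51 + (-243 - 3/(-20)) = -11067 + (-243 - 3*(-1/20)) = -11067 + (-243 + 3/20) = -11067 - 4857/20 = -226197/20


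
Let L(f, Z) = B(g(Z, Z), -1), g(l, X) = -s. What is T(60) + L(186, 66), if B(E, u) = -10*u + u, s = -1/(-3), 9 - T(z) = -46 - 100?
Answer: 164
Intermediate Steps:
T(z) = 155 (T(z) = 9 - (-46 - 100) = 9 - 1*(-146) = 9 + 146 = 155)
s = 1/3 (s = -1*(-1/3) = 1/3 ≈ 0.33333)
g(l, X) = -1/3 (g(l, X) = -1*1/3 = -1/3)
B(E, u) = -9*u
L(f, Z) = 9 (L(f, Z) = -9*(-1) = 9)
T(60) + L(186, 66) = 155 + 9 = 164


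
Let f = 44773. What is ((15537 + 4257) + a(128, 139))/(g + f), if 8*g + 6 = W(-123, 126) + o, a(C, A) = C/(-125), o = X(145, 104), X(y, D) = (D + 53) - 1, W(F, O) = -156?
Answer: 9896488/22386125 ≈ 0.44208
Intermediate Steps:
X(y, D) = 52 + D (X(y, D) = (53 + D) - 1 = 52 + D)
o = 156 (o = 52 + 104 = 156)
a(C, A) = -C/125 (a(C, A) = C*(-1/125) = -C/125)
g = -3/4 (g = -3/4 + (-156 + 156)/8 = -3/4 + (1/8)*0 = -3/4 + 0 = -3/4 ≈ -0.75000)
((15537 + 4257) + a(128, 139))/(g + f) = ((15537 + 4257) - 1/125*128)/(-3/4 + 44773) = (19794 - 128/125)/(179089/4) = (2474122/125)*(4/179089) = 9896488/22386125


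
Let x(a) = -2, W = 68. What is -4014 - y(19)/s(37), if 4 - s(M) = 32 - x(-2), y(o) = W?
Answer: -60176/15 ≈ -4011.7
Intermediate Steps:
y(o) = 68
s(M) = -30 (s(M) = 4 - (32 - 1*(-2)) = 4 - (32 + 2) = 4 - 1*34 = 4 - 34 = -30)
-4014 - y(19)/s(37) = -4014 - 68/(-30) = -4014 - 68*(-1)/30 = -4014 - 1*(-34/15) = -4014 + 34/15 = -60176/15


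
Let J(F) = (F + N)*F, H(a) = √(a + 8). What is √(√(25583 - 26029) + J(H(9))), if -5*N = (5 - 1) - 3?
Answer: √(425 - 5*√17 + 25*I*√446)/5 ≈ 4.6248 + 2.2832*I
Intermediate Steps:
N = -⅕ (N = -((5 - 1) - 3)/5 = -(4 - 3)/5 = -⅕*1 = -⅕ ≈ -0.20000)
H(a) = √(8 + a)
J(F) = F*(-⅕ + F) (J(F) = (F - ⅕)*F = (-⅕ + F)*F = F*(-⅕ + F))
√(√(25583 - 26029) + J(H(9))) = √(√(25583 - 26029) + √(8 + 9)*(-⅕ + √(8 + 9))) = √(√(-446) + √17*(-⅕ + √17)) = √(I*√446 + √17*(-⅕ + √17))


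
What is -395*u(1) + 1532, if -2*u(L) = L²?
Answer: 3459/2 ≈ 1729.5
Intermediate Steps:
u(L) = -L²/2
-395*u(1) + 1532 = -(-395)*1²/2 + 1532 = -(-395)/2 + 1532 = -395*(-½) + 1532 = 395/2 + 1532 = 3459/2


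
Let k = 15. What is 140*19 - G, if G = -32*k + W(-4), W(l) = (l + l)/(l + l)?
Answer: 3139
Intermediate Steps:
W(l) = 1 (W(l) = (2*l)/((2*l)) = (2*l)*(1/(2*l)) = 1)
G = -479 (G = -32*15 + 1 = -480 + 1 = -479)
140*19 - G = 140*19 - 1*(-479) = 2660 + 479 = 3139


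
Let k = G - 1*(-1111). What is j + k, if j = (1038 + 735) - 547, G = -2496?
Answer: -159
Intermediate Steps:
j = 1226 (j = 1773 - 547 = 1226)
k = -1385 (k = -2496 - 1*(-1111) = -2496 + 1111 = -1385)
j + k = 1226 - 1385 = -159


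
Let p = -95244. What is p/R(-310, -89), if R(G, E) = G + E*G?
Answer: -23811/6820 ≈ -3.4913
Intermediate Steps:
p/R(-310, -89) = -95244*(-1/(310*(1 - 89))) = -95244/((-310*(-88))) = -95244/27280 = -95244*1/27280 = -23811/6820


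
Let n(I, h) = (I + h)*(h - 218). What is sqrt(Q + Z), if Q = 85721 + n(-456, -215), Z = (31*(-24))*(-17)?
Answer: 4*sqrt(24307) ≈ 623.63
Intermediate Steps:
n(I, h) = (-218 + h)*(I + h) (n(I, h) = (I + h)*(-218 + h) = (-218 + h)*(I + h))
Z = 12648 (Z = -744*(-17) = 12648)
Q = 376264 (Q = 85721 + ((-215)**2 - 218*(-456) - 218*(-215) - 456*(-215)) = 85721 + (46225 + 99408 + 46870 + 98040) = 85721 + 290543 = 376264)
sqrt(Q + Z) = sqrt(376264 + 12648) = sqrt(388912) = 4*sqrt(24307)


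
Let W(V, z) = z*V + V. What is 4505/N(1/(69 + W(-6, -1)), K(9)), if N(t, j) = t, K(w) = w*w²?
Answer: 310845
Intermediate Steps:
W(V, z) = V + V*z (W(V, z) = V*z + V = V + V*z)
K(w) = w³
4505/N(1/(69 + W(-6, -1)), K(9)) = 4505/(1/(69 - 6*(1 - 1))) = 4505/(1/(69 - 6*0)) = 4505/(1/(69 + 0)) = 4505/(1/69) = 4505*69 = 310845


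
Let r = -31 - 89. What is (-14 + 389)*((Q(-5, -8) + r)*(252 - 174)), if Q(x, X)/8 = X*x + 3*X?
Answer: 234000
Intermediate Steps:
r = -120
Q(x, X) = 24*X + 8*X*x (Q(x, X) = 8*(X*x + 3*X) = 8*(3*X + X*x) = 24*X + 8*X*x)
(-14 + 389)*((Q(-5, -8) + r)*(252 - 174)) = (-14 + 389)*((8*(-8)*(3 - 5) - 120)*(252 - 174)) = 375*((8*(-8)*(-2) - 120)*78) = 375*((128 - 120)*78) = 375*(8*78) = 375*624 = 234000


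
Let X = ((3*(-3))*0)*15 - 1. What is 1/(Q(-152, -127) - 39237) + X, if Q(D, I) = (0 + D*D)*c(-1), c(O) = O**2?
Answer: -16134/16133 ≈ -1.0001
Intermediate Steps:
Q(D, I) = D**2 (Q(D, I) = (0 + D*D)*(-1)**2 = (0 + D**2)*1 = D**2*1 = D**2)
X = -1 (X = -9*0*15 - 1 = 0*15 - 1 = 0 - 1 = -1)
1/(Q(-152, -127) - 39237) + X = 1/((-152)**2 - 39237) - 1 = 1/(23104 - 39237) - 1 = 1/(-16133) - 1 = -1/16133 - 1 = -16134/16133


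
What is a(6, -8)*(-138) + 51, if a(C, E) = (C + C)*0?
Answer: 51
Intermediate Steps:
a(C, E) = 0 (a(C, E) = (2*C)*0 = 0)
a(6, -8)*(-138) + 51 = 0*(-138) + 51 = 0 + 51 = 51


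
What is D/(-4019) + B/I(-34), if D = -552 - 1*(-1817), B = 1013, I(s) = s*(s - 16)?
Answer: 1920747/6832300 ≈ 0.28113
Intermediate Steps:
I(s) = s*(-16 + s)
D = 1265 (D = -552 + 1817 = 1265)
D/(-4019) + B/I(-34) = 1265/(-4019) + 1013/((-34*(-16 - 34))) = 1265*(-1/4019) + 1013/((-34*(-50))) = -1265/4019 + 1013/1700 = 1920747/6832300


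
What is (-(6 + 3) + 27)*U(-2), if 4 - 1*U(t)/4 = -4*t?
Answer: -288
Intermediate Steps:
U(t) = 16 + 16*t (U(t) = 16 - (-16)*t = 16 + 16*t)
(-(6 + 3) + 27)*U(-2) = (-(6 + 3) + 27)*(16 + 16*(-2)) = (-1*9 + 27)*(16 - 32) = (-9 + 27)*(-16) = 18*(-16) = -288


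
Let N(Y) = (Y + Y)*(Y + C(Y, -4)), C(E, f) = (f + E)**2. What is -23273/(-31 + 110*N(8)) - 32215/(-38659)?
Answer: 460052028/1631757731 ≈ 0.28194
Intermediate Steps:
C(E, f) = (E + f)**2
N(Y) = 2*Y*(Y + (-4 + Y)**2) (N(Y) = (Y + Y)*(Y + (Y - 4)**2) = (2*Y)*(Y + (-4 + Y)**2) = 2*Y*(Y + (-4 + Y)**2))
-23273/(-31 + 110*N(8)) - 32215/(-38659) = -23273/(-31 + 110*(2*8*(8 + (-4 + 8)**2))) - 32215/(-38659) = -23273/(-31 + 110*(2*8*(8 + 4**2))) - 32215*(-1/38659) = -23273/(-31 + 110*(2*8*(8 + 16))) + 32215/38659 = -23273/(-31 + 110*(2*8*24)) + 32215/38659 = -23273/(-31 + 110*384) + 32215/38659 = -23273/(-31 + 42240) + 32215/38659 = -23273/42209 + 32215/38659 = 460052028/1631757731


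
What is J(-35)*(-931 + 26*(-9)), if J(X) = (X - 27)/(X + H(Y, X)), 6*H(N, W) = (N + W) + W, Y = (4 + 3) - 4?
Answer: -433380/277 ≈ -1564.5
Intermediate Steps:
Y = 3 (Y = 7 - 4 = 3)
H(N, W) = W/3 + N/6 (H(N, W) = ((N + W) + W)/6 = (N + 2*W)/6 = W/3 + N/6)
J(X) = (-27 + X)/(1/2 + 4*X/3) (J(X) = (X - 27)/(X + (X/3 + (1/6)*3)) = (-27 + X)/(X + (X/3 + 1/2)) = (-27 + X)/(X + (1/2 + X/3)) = (-27 + X)/(1/2 + 4*X/3))
J(-35)*(-931 + 26*(-9)) = (6*(-27 - 35)/(3 + 8*(-35)))*(-931 + 26*(-9)) = (6*(-62)/(3 - 280))*(-931 - 234) = (6*(-62)/(-277))*(-1165) = (6*(-1/277)*(-62))*(-1165) = (372/277)*(-1165) = -433380/277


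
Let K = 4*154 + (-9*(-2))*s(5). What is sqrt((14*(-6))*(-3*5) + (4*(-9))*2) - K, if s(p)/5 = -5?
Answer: -166 + 6*sqrt(33) ≈ -131.53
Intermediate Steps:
s(p) = -25 (s(p) = 5*(-5) = -25)
K = 166 (K = 4*154 - 9*(-2)*(-25) = 616 + 18*(-25) = 616 - 450 = 166)
sqrt((14*(-6))*(-3*5) + (4*(-9))*2) - K = sqrt((14*(-6))*(-3*5) + (4*(-9))*2) - 1*166 = sqrt(-84*(-15) - 36*2) - 166 = sqrt(1260 - 72) - 166 = sqrt(1188) - 166 = 6*sqrt(33) - 166 = -166 + 6*sqrt(33)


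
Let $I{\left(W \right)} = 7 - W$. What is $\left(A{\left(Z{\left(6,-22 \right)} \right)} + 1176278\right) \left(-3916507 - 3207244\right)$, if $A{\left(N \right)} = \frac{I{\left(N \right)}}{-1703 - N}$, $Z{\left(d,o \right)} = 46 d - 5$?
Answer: $- \frac{2756859622863006}{329} \approx -8.3795 \cdot 10^{12}$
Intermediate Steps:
$Z{\left(d,o \right)} = -5 + 46 d$
$A{\left(N \right)} = \frac{7 - N}{-1703 - N}$
$\left(A{\left(Z{\left(6,-22 \right)} \right)} + 1176278\right) \left(-3916507 - 3207244\right) = \left(\frac{-7 + \left(-5 + 46 \cdot 6\right)}{1703 + \left(-5 + 46 \cdot 6\right)} + 1176278\right) \left(-3916507 - 3207244\right) = \left(\frac{-7 + \left(-5 + 276\right)}{1703 + \left(-5 + 276\right)} + 1176278\right) \left(-7123751\right) = \left(\frac{-7 + 271}{1703 + 271} + 1176278\right) \left(-7123751\right) = \left(\frac{1}{1974} \cdot 264 + 1176278\right) \left(-7123751\right) = \left(\frac{44}{329} + 1176278\right) \left(-7123751\right) = \frac{386995506}{329} \left(-7123751\right) = - \frac{2756859622863006}{329}$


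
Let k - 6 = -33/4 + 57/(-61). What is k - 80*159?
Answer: -3104457/244 ≈ -12723.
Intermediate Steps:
k = -777/244 (k = 6 + (-33/4 + 57/(-61)) = 6 + (-33*¼ + 57*(-1/61)) = 6 + (-33/4 - 57/61) = 6 - 2241/244 = -777/244 ≈ -3.1844)
k - 80*159 = -777/244 - 80*159 = -777/244 - 12720 = -3104457/244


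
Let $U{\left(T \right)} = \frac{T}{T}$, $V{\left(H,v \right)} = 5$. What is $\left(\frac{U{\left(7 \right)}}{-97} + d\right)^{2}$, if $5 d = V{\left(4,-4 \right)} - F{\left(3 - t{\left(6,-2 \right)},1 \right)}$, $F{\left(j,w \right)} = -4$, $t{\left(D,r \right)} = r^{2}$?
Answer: $\frac{753424}{235225} \approx 3.203$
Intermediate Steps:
$U{\left(T \right)} = 1$
$d = \frac{9}{5}$ ($d = \frac{5 - -4}{5} = \frac{5 + 4}{5} = \frac{1}{5} \cdot 9 = \frac{9}{5} \approx 1.8$)
$\left(\frac{U{\left(7 \right)}}{-97} + d\right)^{2} = \left(1 \frac{1}{-97} + \frac{9}{5}\right)^{2} = \left(1 \left(- \frac{1}{97}\right) + \frac{9}{5}\right)^{2} = \left(- \frac{1}{97} + \frac{9}{5}\right)^{2} = \left(\frac{868}{485}\right)^{2} = \frac{753424}{235225}$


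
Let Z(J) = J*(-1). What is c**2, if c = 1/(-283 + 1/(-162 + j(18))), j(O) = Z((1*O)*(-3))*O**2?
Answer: 300467556/24064136281441 ≈ 1.2486e-5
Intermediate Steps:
Z(J) = -J
j(O) = 3*O**3 (j(O) = (-1*O*(-3))*O**2 = (-O*(-3))*O**2 = (-(-3)*O)*O**2 = (3*O)*O**2 = 3*O**3)
c = -17334/4905521 (c = 1/(-283 + 1/(-162 + 3*18**3)) = 1/(-283 + 1/(-162 + 3*5832)) = 1/(-283 + 1/(-162 + 17496)) = 1/(-283 + 1/17334) = 1/(-4905521/17334) = -17334/4905521 ≈ -0.0035336)
c**2 = (-17334/4905521)**2 = 300467556/24064136281441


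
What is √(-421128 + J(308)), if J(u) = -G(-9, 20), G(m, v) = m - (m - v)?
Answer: 26*I*√623 ≈ 648.96*I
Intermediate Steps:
G(m, v) = v (G(m, v) = m + (v - m) = v)
J(u) = -20 (J(u) = -1*20 = -20)
√(-421128 + J(308)) = √(-421128 - 20) = √(-421148) = 26*I*√623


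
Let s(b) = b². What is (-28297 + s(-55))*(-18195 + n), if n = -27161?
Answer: 1146236832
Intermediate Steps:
(-28297 + s(-55))*(-18195 + n) = (-28297 + (-55)²)*(-18195 - 27161) = (-28297 + 3025)*(-45356) = -25272*(-45356) = 1146236832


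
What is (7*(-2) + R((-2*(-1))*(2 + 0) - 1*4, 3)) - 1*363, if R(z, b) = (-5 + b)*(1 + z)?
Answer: -379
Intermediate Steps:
R(z, b) = (1 + z)*(-5 + b)
(7*(-2) + R((-2*(-1))*(2 + 0) - 1*4, 3)) - 1*363 = (7*(-2) + (-5 + 3 - 5*((-2*(-1))*(2 + 0) - 1*4) + 3*((-2*(-1))*(2 + 0) - 1*4))) - 1*363 = (-14 + (-5 + 3 - 5*(2*2 - 4) + 3*(2*2 - 4))) - 363 = (-14 + (-5 + 3 - 5*(4 - 4) + 3*(4 - 4))) - 363 = (-14 + (-5 + 3 - 5*0 + 3*0)) - 363 = (-14 + (-5 + 3 + 0 + 0)) - 363 = (-14 - 2) - 363 = -16 - 363 = -379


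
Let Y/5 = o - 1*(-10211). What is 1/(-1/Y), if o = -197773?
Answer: 937810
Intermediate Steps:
Y = -937810 (Y = 5*(-197773 - 1*(-10211)) = 5*(-197773 + 10211) = 5*(-187562) = -937810)
1/(-1/Y) = 1/(-1/(-937810)) = 1/(-1*(-1/937810)) = 1/(1/937810) = 937810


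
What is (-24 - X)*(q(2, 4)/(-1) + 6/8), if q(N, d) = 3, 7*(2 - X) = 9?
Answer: 1557/28 ≈ 55.607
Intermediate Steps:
X = 5/7 (X = 2 - ⅐*9 = 2 - 9/7 = 5/7 ≈ 0.71429)
(-24 - X)*(q(2, 4)/(-1) + 6/8) = (-24 - 1*5/7)*(3/(-1) + 6/8) = (-24 - 5/7)*(3*(-1) + 6*(⅛)) = -173*(-3 + ¾)/7 = -173/7*(-9/4) = 1557/28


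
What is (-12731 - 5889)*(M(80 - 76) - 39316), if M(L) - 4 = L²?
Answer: 731691520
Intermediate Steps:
M(L) = 4 + L²
(-12731 - 5889)*(M(80 - 76) - 39316) = (-12731 - 5889)*((4 + (80 - 76)²) - 39316) = -18620*((4 + 4²) - 39316) = -18620*((4 + 16) - 39316) = -18620*(20 - 39316) = -18620*(-39296) = 731691520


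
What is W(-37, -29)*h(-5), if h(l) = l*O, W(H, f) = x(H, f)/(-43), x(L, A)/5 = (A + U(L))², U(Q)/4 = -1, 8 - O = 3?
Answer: 136125/43 ≈ 3165.7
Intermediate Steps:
O = 5 (O = 8 - 1*3 = 8 - 3 = 5)
U(Q) = -4 (U(Q) = 4*(-1) = -4)
x(L, A) = 5*(-4 + A)² (x(L, A) = 5*(A - 4)² = 5*(-4 + A)²)
W(H, f) = -5*(-4 + f)²/43 (W(H, f) = (5*(-4 + f)²)/(-43) = (5*(-4 + f)²)*(-1/43) = -5*(-4 + f)²/43)
h(l) = 5*l (h(l) = l*5 = 5*l)
W(-37, -29)*h(-5) = (-5*(-4 - 29)²/43)*(5*(-5)) = -5/43*(-33)²*(-25) = -5/43*1089*(-25) = -5445/43*(-25) = 136125/43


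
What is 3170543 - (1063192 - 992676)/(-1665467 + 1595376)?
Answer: 13072152937/4123 ≈ 3.1705e+6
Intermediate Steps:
3170543 - (1063192 - 992676)/(-1665467 + 1595376) = 3170543 - 70516/(-70091) = 3170543 - 70516*(-1)/70091 = 3170543 - 1*(-4148/4123) = 3170543 + 4148/4123 = 13072152937/4123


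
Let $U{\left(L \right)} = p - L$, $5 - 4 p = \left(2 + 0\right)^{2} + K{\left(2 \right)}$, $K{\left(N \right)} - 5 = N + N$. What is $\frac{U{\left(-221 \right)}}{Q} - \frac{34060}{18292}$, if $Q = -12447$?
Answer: $- \frac{35662564}{18973377} \approx -1.8796$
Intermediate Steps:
$K{\left(N \right)} = 5 + 2 N$ ($K{\left(N \right)} = 5 + \left(N + N\right) = 5 + 2 N$)
$p = -2$ ($p = \frac{5}{4} - \frac{\left(2 + 0\right)^{2} + \left(5 + 2 \cdot 2\right)}{4} = \frac{5}{4} - \frac{2^{2} + \left(5 + 4\right)}{4} = \frac{5}{4} - \frac{4 + 9}{4} = \frac{5}{4} - \frac{13}{4} = -2$)
$U{\left(L \right)} = -2 - L$
$\frac{U{\left(-221 \right)}}{Q} - \frac{34060}{18292} = \frac{-2 - -221}{-12447} - \frac{34060}{18292} = \left(-2 + 221\right) \left(- \frac{1}{12447}\right) - \frac{8515}{4573} = 219 \left(- \frac{1}{12447}\right) - \frac{8515}{4573} = - \frac{73}{4149} - \frac{8515}{4573} = - \frac{35662564}{18973377}$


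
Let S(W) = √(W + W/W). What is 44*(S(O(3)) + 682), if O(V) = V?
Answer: 30096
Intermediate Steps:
S(W) = √(1 + W) (S(W) = √(W + 1) = √(1 + W))
44*(S(O(3)) + 682) = 44*(√(1 + 3) + 682) = 44*(√4 + 682) = 44*(2 + 682) = 44*684 = 30096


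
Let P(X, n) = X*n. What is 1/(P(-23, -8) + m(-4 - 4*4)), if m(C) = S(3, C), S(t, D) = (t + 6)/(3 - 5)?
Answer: 2/359 ≈ 0.0055710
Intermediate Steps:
S(t, D) = -3 - t/2 (S(t, D) = (6 + t)/(-2) = (6 + t)*(-½) = -3 - t/2)
m(C) = -9/2 (m(C) = -3 - ½*3 = -3 - 3/2 = -9/2)
1/(P(-23, -8) + m(-4 - 4*4)) = 1/(-23*(-8) - 9/2) = 1/(184 - 9/2) = 1/(359/2) = 2/359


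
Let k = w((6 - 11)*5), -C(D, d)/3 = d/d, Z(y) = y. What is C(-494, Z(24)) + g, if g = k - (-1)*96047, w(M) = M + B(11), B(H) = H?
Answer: 96030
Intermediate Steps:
C(D, d) = -3 (C(D, d) = -3*d/d = -3*1 = -3)
w(M) = 11 + M (w(M) = M + 11 = 11 + M)
k = -14 (k = 11 + (6 - 11)*5 = 11 - 5*5 = 11 - 25 = -14)
g = 96033 (g = -14 - (-1)*96047 = -14 - 1*(-96047) = -14 + 96047 = 96033)
C(-494, Z(24)) + g = -3 + 96033 = 96030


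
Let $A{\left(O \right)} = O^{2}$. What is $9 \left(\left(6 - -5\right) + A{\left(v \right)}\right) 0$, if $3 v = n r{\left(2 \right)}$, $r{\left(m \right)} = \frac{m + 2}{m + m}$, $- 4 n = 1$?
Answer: $0$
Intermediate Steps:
$n = - \frac{1}{4}$ ($n = \left(- \frac{1}{4}\right) 1 = - \frac{1}{4} \approx -0.25$)
$r{\left(m \right)} = \frac{2 + m}{2 m}$
$v = - \frac{1}{12}$ ($v = \frac{\left(- \frac{1}{4}\right) \frac{2 + 2}{2 \cdot 2}}{3} = \frac{\left(- \frac{1}{4}\right) \frac{1}{2} \cdot \frac{1}{2} \cdot 4}{3} = \frac{\left(- \frac{1}{4}\right) 1}{3} = \frac{1}{3} \left(- \frac{1}{4}\right) = - \frac{1}{12} \approx -0.083333$)
$9 \left(\left(6 - -5\right) + A{\left(v \right)}\right) 0 = 9 \left(\left(6 - -5\right) + \left(- \frac{1}{12}\right)^{2}\right) 0 = 9 \left(\left(6 + 5\right) + \frac{1}{144}\right) 0 = 9 \left(11 + \frac{1}{144}\right) 0 = 9 \cdot \frac{1585}{144} \cdot 0 = \frac{1585}{16} \cdot 0 = 0$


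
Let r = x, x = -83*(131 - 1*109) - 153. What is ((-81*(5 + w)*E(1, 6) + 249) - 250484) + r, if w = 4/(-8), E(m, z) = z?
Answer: -254401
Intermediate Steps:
w = -1/2 (w = 4*(-1/8) = -1/2 ≈ -0.50000)
x = -1979 (x = -83*(131 - 109) - 153 = -83*22 - 153 = -1826 - 153 = -1979)
r = -1979
((-81*(5 + w)*E(1, 6) + 249) - 250484) + r = ((-81*(5 - 1/2)*6 + 249) - 250484) - 1979 = ((-729*6/2 + 249) - 250484) - 1979 = ((-81*27 + 249) - 250484) - 1979 = ((-2187 + 249) - 250484) - 1979 = (-1938 - 250484) - 1979 = -252422 - 1979 = -254401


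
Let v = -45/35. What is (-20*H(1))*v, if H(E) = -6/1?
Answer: -1080/7 ≈ -154.29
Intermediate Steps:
v = -9/7 (v = -45*1/35 = -9/7 ≈ -1.2857)
H(E) = -6 (H(E) = -6*1 = -6)
(-20*H(1))*v = -20*(-6)*(-9/7) = 120*(-9/7) = -1080/7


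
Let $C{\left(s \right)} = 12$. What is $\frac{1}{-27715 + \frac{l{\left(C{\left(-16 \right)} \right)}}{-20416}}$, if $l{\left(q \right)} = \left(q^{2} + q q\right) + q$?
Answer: $- \frac{5104}{141457435} \approx -3.6082 \cdot 10^{-5}$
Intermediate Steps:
$l{\left(q \right)} = q + 2 q^{2}$ ($l{\left(q \right)} = \left(q^{2} + q^{2}\right) + q = 2 q^{2} + q = q + 2 q^{2}$)
$\frac{1}{-27715 + \frac{l{\left(C{\left(-16 \right)} \right)}}{-20416}} = \frac{1}{-27715 + \frac{12 \left(1 + 2 \cdot 12\right)}{-20416}} = \frac{1}{-27715 + 12 \left(1 + 24\right) \left(- \frac{1}{20416}\right)} = \frac{1}{-27715 + 12 \cdot 25 \left(- \frac{1}{20416}\right)} = \frac{1}{-27715 + 300 \left(- \frac{1}{20416}\right)} = \frac{1}{-27715 - \frac{75}{5104}} = \frac{1}{- \frac{141457435}{5104}} = - \frac{5104}{141457435}$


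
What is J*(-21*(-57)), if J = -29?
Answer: -34713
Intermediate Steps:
J*(-21*(-57)) = -(-609)*(-57) = -29*1197 = -34713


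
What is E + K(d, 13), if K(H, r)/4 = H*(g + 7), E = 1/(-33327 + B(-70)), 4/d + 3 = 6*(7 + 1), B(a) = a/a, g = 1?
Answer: 4265683/1499670 ≈ 2.8444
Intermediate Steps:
B(a) = 1
d = 4/45 (d = 4/(-3 + 6*(7 + 1)) = 4/(-3 + 6*8) = 4/(-3 + 48) = 4/45 ≈ 0.088889)
E = -1/33326 (E = 1/(-33327 + 1) = 1/(-33326) = -1/33326 ≈ -3.0007e-5)
K(H, r) = 32*H (K(H, r) = 4*(H*(1 + 7)) = 4*(H*8) = 4*(8*H) = 32*H)
E + K(d, 13) = -1/33326 + 32*(4/45) = -1/33326 + 128/45 = 4265683/1499670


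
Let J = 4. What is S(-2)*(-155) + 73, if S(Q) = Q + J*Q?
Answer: 1623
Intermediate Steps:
S(Q) = 5*Q (S(Q) = Q + 4*Q = 5*Q)
S(-2)*(-155) + 73 = (5*(-2))*(-155) + 73 = -10*(-155) + 73 = 1550 + 73 = 1623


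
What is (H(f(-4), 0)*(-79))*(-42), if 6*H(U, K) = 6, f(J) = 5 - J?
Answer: 3318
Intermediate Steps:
H(U, K) = 1 (H(U, K) = (⅙)*6 = 1)
(H(f(-4), 0)*(-79))*(-42) = (1*(-79))*(-42) = -79*(-42) = 3318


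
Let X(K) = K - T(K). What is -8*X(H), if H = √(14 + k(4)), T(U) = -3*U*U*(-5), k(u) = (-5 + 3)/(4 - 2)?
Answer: 1560 - 8*√13 ≈ 1531.2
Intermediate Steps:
k(u) = -1 (k(u) = -2/2 = -2*½ = -1)
T(U) = 15*U² (T(U) = -3*U²*(-5) = -(-15)*U² = 15*U²)
H = √13 (H = √(14 - 1) = √13 ≈ 3.6056)
X(K) = K - 15*K²
-8*X(H) = -8*√13*(1 - 15*√13)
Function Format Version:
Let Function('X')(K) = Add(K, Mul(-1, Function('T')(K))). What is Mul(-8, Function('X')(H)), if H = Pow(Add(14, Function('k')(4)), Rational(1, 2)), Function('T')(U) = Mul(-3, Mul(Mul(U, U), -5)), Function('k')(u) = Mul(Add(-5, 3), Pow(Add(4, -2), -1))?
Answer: Add(1560, Mul(-8, Pow(13, Rational(1, 2)))) ≈ 1531.2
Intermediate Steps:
Function('k')(u) = -1 (Function('k')(u) = Mul(-2, Pow(2, -1)) = Mul(-2, Rational(1, 2)) = -1)
Function('T')(U) = Mul(15, Pow(U, 2)) (Function('T')(U) = Mul(-3, Mul(Pow(U, 2), -5)) = Mul(-3, Mul(-5, Pow(U, 2))) = Mul(15, Pow(U, 2)))
H = Pow(13, Rational(1, 2)) (H = Pow(Add(14, -1), Rational(1, 2)) = Pow(13, Rational(1, 2)) ≈ 3.6056)
Function('X')(K) = Add(K, Mul(-15, Pow(K, 2))) (Function('X')(K) = Add(K, Mul(-1, Mul(15, Pow(K, 2)))) = Add(K, Mul(-15, Pow(K, 2))))
Mul(-8, Function('X')(H)) = Mul(-8, Mul(Pow(13, Rational(1, 2)), Add(1, Mul(-15, Pow(13, Rational(1, 2)))))) = Mul(-8, Pow(13, Rational(1, 2)), Add(1, Mul(-15, Pow(13, Rational(1, 2)))))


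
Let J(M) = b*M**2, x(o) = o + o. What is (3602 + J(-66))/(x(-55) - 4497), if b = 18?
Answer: -82010/4607 ≈ -17.801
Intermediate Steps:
x(o) = 2*o
J(M) = 18*M**2
(3602 + J(-66))/(x(-55) - 4497) = (3602 + 18*(-66)**2)/(2*(-55) - 4497) = (3602 + 18*4356)/(-110 - 4497) = (3602 + 78408)/(-4607) = 82010*(-1/4607) = -82010/4607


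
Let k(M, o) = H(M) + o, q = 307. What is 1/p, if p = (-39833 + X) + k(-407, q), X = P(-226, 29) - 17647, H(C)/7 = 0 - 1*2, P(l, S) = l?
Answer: -1/57413 ≈ -1.7418e-5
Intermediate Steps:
H(C) = -14 (H(C) = 7*(0 - 1*2) = 7*(0 - 2) = 7*(-2) = -14)
X = -17873 (X = -226 - 17647 = -17873)
k(M, o) = -14 + o
p = -57413 (p = (-39833 - 17873) + (-14 + 307) = -57706 + 293 = -57413)
1/p = 1/(-57413) = -1/57413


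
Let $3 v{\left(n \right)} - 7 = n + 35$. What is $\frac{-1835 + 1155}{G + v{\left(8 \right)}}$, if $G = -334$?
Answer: $\frac{15}{7} \approx 2.1429$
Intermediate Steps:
$v{\left(n \right)} = 14 + \frac{n}{3}$ ($v{\left(n \right)} = \frac{7}{3} + \frac{n + 35}{3} = \frac{7}{3} + \frac{35 + n}{3} = \frac{7}{3} + \left(\frac{35}{3} + \frac{n}{3}\right) = 14 + \frac{n}{3}$)
$\frac{-1835 + 1155}{G + v{\left(8 \right)}} = \frac{-1835 + 1155}{-334 + \left(14 + \frac{1}{3} \cdot 8\right)} = - \frac{680}{-334 + \left(14 + \frac{8}{3}\right)} = - \frac{680}{-334 + \frac{50}{3}} = - \frac{680}{- \frac{952}{3}} = \left(-680\right) \left(- \frac{3}{952}\right) = \frac{15}{7}$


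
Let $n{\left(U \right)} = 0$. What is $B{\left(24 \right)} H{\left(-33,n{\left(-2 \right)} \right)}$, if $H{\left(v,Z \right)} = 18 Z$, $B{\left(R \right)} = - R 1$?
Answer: $0$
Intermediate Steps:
$B{\left(R \right)} = - R$
$B{\left(24 \right)} H{\left(-33,n{\left(-2 \right)} \right)} = \left(-1\right) 24 \cdot 18 \cdot 0 = \left(-24\right) 0 = 0$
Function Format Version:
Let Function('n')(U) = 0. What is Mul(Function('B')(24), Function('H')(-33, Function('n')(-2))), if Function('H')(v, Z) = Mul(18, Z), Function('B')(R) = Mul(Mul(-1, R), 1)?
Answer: 0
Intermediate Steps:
Function('B')(R) = Mul(-1, R)
Mul(Function('B')(24), Function('H')(-33, Function('n')(-2))) = Mul(Mul(-1, 24), Mul(18, 0)) = Mul(-24, 0) = 0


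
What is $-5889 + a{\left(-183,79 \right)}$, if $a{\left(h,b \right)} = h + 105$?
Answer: $-5967$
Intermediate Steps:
$a{\left(h,b \right)} = 105 + h$
$-5889 + a{\left(-183,79 \right)} = -5889 + \left(105 - 183\right) = -5889 - 78 = -5967$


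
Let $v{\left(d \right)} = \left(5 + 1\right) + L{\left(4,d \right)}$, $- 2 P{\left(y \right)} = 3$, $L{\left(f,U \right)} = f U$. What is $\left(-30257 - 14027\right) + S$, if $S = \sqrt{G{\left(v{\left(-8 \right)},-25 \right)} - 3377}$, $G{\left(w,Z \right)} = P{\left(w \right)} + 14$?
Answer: $-44284 + \frac{i \sqrt{13458}}{2} \approx -44284.0 + 58.004 i$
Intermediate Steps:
$L{\left(f,U \right)} = U f$
$P{\left(y \right)} = - \frac{3}{2}$ ($P{\left(y \right)} = \left(- \frac{1}{2}\right) 3 = - \frac{3}{2}$)
$v{\left(d \right)} = 6 + 4 d$ ($v{\left(d \right)} = \left(5 + 1\right) + d 4 = 6 + 4 d$)
$G{\left(w,Z \right)} = \frac{25}{2}$ ($G{\left(w,Z \right)} = - \frac{3}{2} + 14 = \frac{25}{2}$)
$S = \frac{i \sqrt{13458}}{2}$ ($S = \sqrt{\frac{25}{2} - 3377} = \sqrt{- \frac{6729}{2}} = \frac{i \sqrt{13458}}{2} \approx 58.004 i$)
$\left(-30257 - 14027\right) + S = \left(-30257 - 14027\right) + \frac{i \sqrt{13458}}{2} = -44284 + \frac{i \sqrt{13458}}{2}$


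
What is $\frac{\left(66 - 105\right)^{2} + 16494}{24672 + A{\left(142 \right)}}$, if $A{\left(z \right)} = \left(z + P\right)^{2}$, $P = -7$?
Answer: $\frac{6005}{14299} \approx 0.41996$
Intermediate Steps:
$A{\left(z \right)} = \left(-7 + z\right)^{2}$ ($A{\left(z \right)} = \left(z - 7\right)^{2} = \left(-7 + z\right)^{2}$)
$\frac{\left(66 - 105\right)^{2} + 16494}{24672 + A{\left(142 \right)}} = \frac{\left(66 - 105\right)^{2} + 16494}{24672 + \left(-7 + 142\right)^{2}} = \frac{\left(-39\right)^{2} + 16494}{24672 + 135^{2}} = \frac{1521 + 16494}{24672 + 18225} = \frac{18015}{42897} = 18015 \cdot \frac{1}{42897} = \frac{6005}{14299}$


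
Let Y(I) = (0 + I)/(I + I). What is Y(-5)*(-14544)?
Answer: -7272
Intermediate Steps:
Y(I) = ½ (Y(I) = I/((2*I)) = I*(1/(2*I)) = ½)
Y(-5)*(-14544) = (½)*(-14544) = -7272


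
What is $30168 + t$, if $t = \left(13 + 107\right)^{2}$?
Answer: $44568$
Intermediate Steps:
$t = 14400$ ($t = 120^{2} = 14400$)
$30168 + t = 30168 + 14400 = 44568$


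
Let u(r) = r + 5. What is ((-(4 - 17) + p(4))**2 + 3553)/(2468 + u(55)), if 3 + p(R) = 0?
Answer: 3653/2528 ≈ 1.4450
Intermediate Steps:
u(r) = 5 + r
p(R) = -3 (p(R) = -3 + 0 = -3)
((-(4 - 17) + p(4))**2 + 3553)/(2468 + u(55)) = ((-(4 - 17) - 3)**2 + 3553)/(2468 + (5 + 55)) = ((-1*(-13) - 3)**2 + 3553)/(2468 + 60) = ((13 - 3)**2 + 3553)/2528 = (10**2 + 3553)*(1/2528) = (100 + 3553)*(1/2528) = 3653*(1/2528) = 3653/2528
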